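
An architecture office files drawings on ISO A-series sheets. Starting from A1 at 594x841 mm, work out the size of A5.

A2: ⌊841/2⌋ × 594 = 420 × 594 mm
A3: ⌊594/2⌋ × 420 = 297 × 420 mm
A4: ⌊420/2⌋ × 297 = 210 × 297 mm
A5: ⌊297/2⌋ × 210 = 148 × 210 mm

148 × 210 mm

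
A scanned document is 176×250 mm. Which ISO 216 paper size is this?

B5 (176 × 250 mm)

Aspect ratio 250/176 ≈ 1.420 — close to the ISO √2 ≈ 1.414.
In the B-series (B0 = 1000 × 1414 mm): B5 = 176 × 250 mm.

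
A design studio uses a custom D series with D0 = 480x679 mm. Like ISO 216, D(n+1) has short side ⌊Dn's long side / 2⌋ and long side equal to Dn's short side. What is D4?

D1 = 339 × 480 mm (from D0 by 1 halving).
D2: ⌊480/2⌋ × 339 = 240 × 339 mm
D3: ⌊339/2⌋ × 240 = 169 × 240 mm
D4: ⌊240/2⌋ × 169 = 120 × 169 mm

120 × 169 mm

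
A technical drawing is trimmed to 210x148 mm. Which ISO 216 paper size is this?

Aspect ratio 210/148 ≈ 1.419 — close to the ISO √2 ≈ 1.414.
In the A-series (A0 area = 1 m²): A5 = 148 × 210 mm.

A5 (148 × 210 mm)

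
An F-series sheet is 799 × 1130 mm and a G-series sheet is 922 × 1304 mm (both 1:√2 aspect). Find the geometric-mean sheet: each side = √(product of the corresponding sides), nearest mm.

858 × 1214 mm

Short side: √(799 · 922) = √736678 ≈ 858.3 → 858 mm
Long side: √(1130 · 1304) = √1473520 ≈ 1213.9 → 1214 mm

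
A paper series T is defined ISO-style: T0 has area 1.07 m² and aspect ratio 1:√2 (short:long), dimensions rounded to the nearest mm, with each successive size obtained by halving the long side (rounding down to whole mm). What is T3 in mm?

Let T0's short side be w mm. w · w√2 = 1.07 m² = 1,070,000 mm², so w ≈ 869.8 mm and w√2 ≈ 1230.1 mm → T0 = 870 × 1230 mm.
T1: ⌊1230/2⌋ × 870 = 615 × 870 mm
T2: ⌊870/2⌋ × 615 = 435 × 615 mm
T3: ⌊615/2⌋ × 435 = 307 × 435 mm

307 × 435 mm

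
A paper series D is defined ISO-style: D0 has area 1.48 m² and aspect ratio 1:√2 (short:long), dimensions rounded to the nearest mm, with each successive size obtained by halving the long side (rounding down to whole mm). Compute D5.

180 × 255 mm

Let D0's short side be w mm. w · w√2 = 1.48 m² = 1,480,000 mm², so w ≈ 1023.0 mm and w√2 ≈ 1446.7 mm → D0 = 1023 × 1447 mm.
D1: ⌊1447/2⌋ × 1023 = 723 × 1023 mm
D2: ⌊1023/2⌋ × 723 = 511 × 723 mm
D3: ⌊723/2⌋ × 511 = 361 × 511 mm
D4: ⌊511/2⌋ × 361 = 255 × 361 mm
D5: ⌊361/2⌋ × 255 = 180 × 255 mm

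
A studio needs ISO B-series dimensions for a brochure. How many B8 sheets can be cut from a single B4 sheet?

16

Each ISO step halves the sheet: 1 × B4 → 2 × B5 → 4 × B6 → 8 × B7 → …
From B4 to B8 is 4 halving steps: 2^4 = 16.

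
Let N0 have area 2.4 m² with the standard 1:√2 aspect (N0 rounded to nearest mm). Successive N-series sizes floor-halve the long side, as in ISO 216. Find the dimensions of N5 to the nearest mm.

230 × 325 mm

Let N0's short side be w mm. w · w√2 = 2.4 m² = 2,400,000 mm², so w ≈ 1302.7 mm and w√2 ≈ 1842.3 mm → N0 = 1303 × 1842 mm.
N1: ⌊1842/2⌋ × 1303 = 921 × 1303 mm
N2: ⌊1303/2⌋ × 921 = 651 × 921 mm
N3: ⌊921/2⌋ × 651 = 460 × 651 mm
N4: ⌊651/2⌋ × 460 = 325 × 460 mm
N5: ⌊460/2⌋ × 325 = 230 × 325 mm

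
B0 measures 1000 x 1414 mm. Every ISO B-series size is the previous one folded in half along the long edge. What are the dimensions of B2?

B1: ⌊1414/2⌋ × 1000 = 707 × 1000 mm
B2: ⌊1000/2⌋ × 707 = 500 × 707 mm

500 × 707 mm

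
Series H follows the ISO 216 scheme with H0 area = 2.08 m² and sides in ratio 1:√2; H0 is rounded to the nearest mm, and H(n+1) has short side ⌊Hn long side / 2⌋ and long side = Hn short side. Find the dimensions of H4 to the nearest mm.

Let H0's short side be w mm. w · w√2 = 2.08 m² = 2,080,000 mm², so w ≈ 1212.8 mm and w√2 ≈ 1715.1 mm → H0 = 1213 × 1715 mm.
H1: ⌊1715/2⌋ × 1213 = 857 × 1213 mm
H2: ⌊1213/2⌋ × 857 = 606 × 857 mm
H3: ⌊857/2⌋ × 606 = 428 × 606 mm
H4: ⌊606/2⌋ × 428 = 303 × 428 mm

303 × 428 mm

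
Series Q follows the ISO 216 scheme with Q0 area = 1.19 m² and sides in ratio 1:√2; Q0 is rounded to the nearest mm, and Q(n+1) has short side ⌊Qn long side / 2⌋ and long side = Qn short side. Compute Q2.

Let Q0's short side be w mm. w · w√2 = 1.19 m² = 1,190,000 mm², so w ≈ 917.3 mm and w√2 ≈ 1297.3 mm → Q0 = 917 × 1297 mm.
Q1: ⌊1297/2⌋ × 917 = 648 × 917 mm
Q2: ⌊917/2⌋ × 648 = 458 × 648 mm

458 × 648 mm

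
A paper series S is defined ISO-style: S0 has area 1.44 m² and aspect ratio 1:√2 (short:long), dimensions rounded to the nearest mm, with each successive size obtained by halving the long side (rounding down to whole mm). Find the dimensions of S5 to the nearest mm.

Let S0's short side be w mm. w · w√2 = 1.44 m² = 1,440,000 mm², so w ≈ 1009.1 mm and w√2 ≈ 1427.0 mm → S0 = 1009 × 1427 mm.
S1: ⌊1427/2⌋ × 1009 = 713 × 1009 mm
S2: ⌊1009/2⌋ × 713 = 504 × 713 mm
S3: ⌊713/2⌋ × 504 = 356 × 504 mm
S4: ⌊504/2⌋ × 356 = 252 × 356 mm
S5: ⌊356/2⌋ × 252 = 178 × 252 mm

178 × 252 mm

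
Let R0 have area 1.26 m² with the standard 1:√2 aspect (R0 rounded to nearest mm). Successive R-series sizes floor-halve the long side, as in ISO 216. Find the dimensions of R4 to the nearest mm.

236 × 333 mm

Let R0's short side be w mm. w · w√2 = 1.26 m² = 1,260,000 mm², so w ≈ 943.9 mm and w√2 ≈ 1334.9 mm → R0 = 944 × 1335 mm.
R1: ⌊1335/2⌋ × 944 = 667 × 944 mm
R2: ⌊944/2⌋ × 667 = 472 × 667 mm
R3: ⌊667/2⌋ × 472 = 333 × 472 mm
R4: ⌊472/2⌋ × 333 = 236 × 333 mm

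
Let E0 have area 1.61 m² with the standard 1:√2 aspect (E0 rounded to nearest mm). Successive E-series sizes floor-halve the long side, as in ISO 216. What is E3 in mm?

377 × 533 mm

Let E0's short side be w mm. w · w√2 = 1.61 m² = 1,610,000 mm², so w ≈ 1067.0 mm and w√2 ≈ 1508.9 mm → E0 = 1067 × 1509 mm.
E1: ⌊1509/2⌋ × 1067 = 754 × 1067 mm
E2: ⌊1067/2⌋ × 754 = 533 × 754 mm
E3: ⌊754/2⌋ × 533 = 377 × 533 mm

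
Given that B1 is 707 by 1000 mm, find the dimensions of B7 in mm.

88 × 125 mm

B2: ⌊1000/2⌋ × 707 = 500 × 707 mm
B3: ⌊707/2⌋ × 500 = 353 × 500 mm
B4: ⌊500/2⌋ × 353 = 250 × 353 mm
B5: ⌊353/2⌋ × 250 = 176 × 250 mm
B6: ⌊250/2⌋ × 176 = 125 × 176 mm
B7: ⌊176/2⌋ × 125 = 88 × 125 mm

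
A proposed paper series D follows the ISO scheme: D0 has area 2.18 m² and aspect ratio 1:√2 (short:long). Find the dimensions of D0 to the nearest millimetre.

Let the short side be w mm. Then w · w√2 = 2.18 m² = 2,180,000 mm².
w² = 2,180,000/√2, so w ≈ 1241.6 mm; long side = w√2 ≈ 1755.8 mm.

1242 × 1756 mm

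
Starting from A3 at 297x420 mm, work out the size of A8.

52 × 74 mm

A4: ⌊420/2⌋ × 297 = 210 × 297 mm
A5: ⌊297/2⌋ × 210 = 148 × 210 mm
A6: ⌊210/2⌋ × 148 = 105 × 148 mm
A7: ⌊148/2⌋ × 105 = 74 × 105 mm
A8: ⌊105/2⌋ × 74 = 52 × 74 mm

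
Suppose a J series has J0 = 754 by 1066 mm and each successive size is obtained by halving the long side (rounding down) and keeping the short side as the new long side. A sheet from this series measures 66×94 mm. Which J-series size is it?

J0: 754 × 1066 mm
J1: 533 × 754 mm
J2: 377 × 533 mm
J3: 266 × 377 mm
J4: 188 × 266 mm
J5: 133 × 188 mm
J6: 94 × 133 mm
J7: 66 × 94 mm
J8: 47 × 66 mm
→ matches J7.

J7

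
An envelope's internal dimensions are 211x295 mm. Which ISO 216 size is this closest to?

A4 (210 × 297 mm)

Aspect ratio 295/211 ≈ 1.398 (ISO target is √2 ≈ 1.414).
In the A-series (A0 area = 1 m²): A4 = 210 × 297 mm.
Off by 3 mm total — nearest standard size.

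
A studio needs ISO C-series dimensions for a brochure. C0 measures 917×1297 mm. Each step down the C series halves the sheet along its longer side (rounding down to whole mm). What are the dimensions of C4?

229 × 324 mm

C1: ⌊1297/2⌋ × 917 = 648 × 917 mm
C2: ⌊917/2⌋ × 648 = 458 × 648 mm
C3: ⌊648/2⌋ × 458 = 324 × 458 mm
C4: ⌊458/2⌋ × 324 = 229 × 324 mm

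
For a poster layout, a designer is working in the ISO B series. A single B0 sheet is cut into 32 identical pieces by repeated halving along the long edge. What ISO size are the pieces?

B5

32 = 2^5, so 5 halving steps.
B0 → B1 → … → B5 after 5 steps.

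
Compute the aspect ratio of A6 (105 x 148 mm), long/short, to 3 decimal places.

1.410

148 / 105 = 1.410
ISO 216 targets √2 ≈ 1.414; the -0.005 deviation is from mm rounding.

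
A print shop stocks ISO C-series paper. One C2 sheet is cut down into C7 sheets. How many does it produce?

Each ISO step halves the sheet: 1 × C2 → 2 × C3 → 4 × C4 → 8 × C5 → …
From C2 to C7 is 5 halving steps: 2^5 = 32.

32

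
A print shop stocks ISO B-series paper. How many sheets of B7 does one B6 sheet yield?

2

Each ISO step halves the sheet: 1 × B6 → 2 × B7
From B6 to B7 is 1 halving step: 2^1 = 2.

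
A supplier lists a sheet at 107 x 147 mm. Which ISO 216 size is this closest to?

A6 (105 × 148 mm)

Aspect ratio 147/107 ≈ 1.374 (ISO target is √2 ≈ 1.414).
In the A-series (A0 area = 1 m²): A6 = 105 × 148 mm.
Off by 3 mm total — nearest standard size.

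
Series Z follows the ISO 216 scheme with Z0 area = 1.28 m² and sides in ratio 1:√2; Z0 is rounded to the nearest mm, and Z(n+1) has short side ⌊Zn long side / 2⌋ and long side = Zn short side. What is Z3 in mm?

Let Z0's short side be w mm. w · w√2 = 1.28 m² = 1,280,000 mm², so w ≈ 951.4 mm and w√2 ≈ 1345.4 mm → Z0 = 951 × 1345 mm.
Z1: ⌊1345/2⌋ × 951 = 672 × 951 mm
Z2: ⌊951/2⌋ × 672 = 475 × 672 mm
Z3: ⌊672/2⌋ × 475 = 336 × 475 mm

336 × 475 mm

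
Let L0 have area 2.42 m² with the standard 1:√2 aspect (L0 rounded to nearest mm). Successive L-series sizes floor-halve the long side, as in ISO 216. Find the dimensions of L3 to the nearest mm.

Let L0's short side be w mm. w · w√2 = 2.42 m² = 2,420,000 mm², so w ≈ 1308.1 mm and w√2 ≈ 1850.0 mm → L0 = 1308 × 1850 mm.
L1: ⌊1850/2⌋ × 1308 = 925 × 1308 mm
L2: ⌊1308/2⌋ × 925 = 654 × 925 mm
L3: ⌊925/2⌋ × 654 = 462 × 654 mm

462 × 654 mm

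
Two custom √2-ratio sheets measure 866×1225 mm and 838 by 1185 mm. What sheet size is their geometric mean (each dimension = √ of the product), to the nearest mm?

Short side: √(866 · 838) = √725708 ≈ 851.9 → 852 mm
Long side: √(1225 · 1185) = √1451625 ≈ 1204.8 → 1205 mm

852 × 1205 mm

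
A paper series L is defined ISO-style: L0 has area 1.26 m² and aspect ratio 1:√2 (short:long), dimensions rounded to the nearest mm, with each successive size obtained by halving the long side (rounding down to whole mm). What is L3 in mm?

Let L0's short side be w mm. w · w√2 = 1.26 m² = 1,260,000 mm², so w ≈ 943.9 mm and w√2 ≈ 1334.9 mm → L0 = 944 × 1335 mm.
L1: ⌊1335/2⌋ × 944 = 667 × 944 mm
L2: ⌊944/2⌋ × 667 = 472 × 667 mm
L3: ⌊667/2⌋ × 472 = 333 × 472 mm

333 × 472 mm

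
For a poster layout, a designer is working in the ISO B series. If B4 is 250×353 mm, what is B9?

44 × 62 mm

B5: ⌊353/2⌋ × 250 = 176 × 250 mm
B6: ⌊250/2⌋ × 176 = 125 × 176 mm
B7: ⌊176/2⌋ × 125 = 88 × 125 mm
B8: ⌊125/2⌋ × 88 = 62 × 88 mm
B9: ⌊88/2⌋ × 62 = 44 × 62 mm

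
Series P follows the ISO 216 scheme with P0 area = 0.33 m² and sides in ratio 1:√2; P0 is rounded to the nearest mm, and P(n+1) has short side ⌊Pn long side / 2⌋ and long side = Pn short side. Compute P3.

Let P0's short side be w mm. w · w√2 = 0.33 m² = 330,000 mm², so w ≈ 483.1 mm and w√2 ≈ 683.1 mm → P0 = 483 × 683 mm.
P1: ⌊683/2⌋ × 483 = 341 × 483 mm
P2: ⌊483/2⌋ × 341 = 241 × 341 mm
P3: ⌊341/2⌋ × 241 = 170 × 241 mm

170 × 241 mm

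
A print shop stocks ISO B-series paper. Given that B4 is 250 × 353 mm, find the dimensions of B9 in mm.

B5: ⌊353/2⌋ × 250 = 176 × 250 mm
B6: ⌊250/2⌋ × 176 = 125 × 176 mm
B7: ⌊176/2⌋ × 125 = 88 × 125 mm
B8: ⌊125/2⌋ × 88 = 62 × 88 mm
B9: ⌊88/2⌋ × 62 = 44 × 62 mm

44 × 62 mm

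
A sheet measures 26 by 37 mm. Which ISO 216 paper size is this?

A10 (26 × 37 mm)

Aspect ratio 37/26 ≈ 1.423 — close to the ISO √2 ≈ 1.414.
In the A-series (A0 area = 1 m²): A10 = 26 × 37 mm.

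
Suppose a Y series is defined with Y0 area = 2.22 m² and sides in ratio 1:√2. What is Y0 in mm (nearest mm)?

1253 × 1772 mm

Let the short side be w mm. Then w · w√2 = 2.22 m² = 2,220,000 mm².
w² = 2,220,000/√2, so w ≈ 1252.9 mm; long side = w√2 ≈ 1771.9 mm.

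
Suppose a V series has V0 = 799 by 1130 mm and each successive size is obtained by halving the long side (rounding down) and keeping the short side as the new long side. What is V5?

141 × 199 mm

V1: ⌊1130/2⌋ × 799 = 565 × 799 mm
V2: ⌊799/2⌋ × 565 = 399 × 565 mm
V3: ⌊565/2⌋ × 399 = 282 × 399 mm
V4: ⌊399/2⌋ × 282 = 199 × 282 mm
V5: ⌊282/2⌋ × 199 = 141 × 199 mm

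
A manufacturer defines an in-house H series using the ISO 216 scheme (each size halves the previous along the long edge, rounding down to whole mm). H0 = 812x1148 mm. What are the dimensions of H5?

143 × 203 mm

H1: ⌊1148/2⌋ × 812 = 574 × 812 mm
H2: ⌊812/2⌋ × 574 = 406 × 574 mm
H3: ⌊574/2⌋ × 406 = 287 × 406 mm
H4: ⌊406/2⌋ × 287 = 203 × 287 mm
H5: ⌊287/2⌋ × 203 = 143 × 203 mm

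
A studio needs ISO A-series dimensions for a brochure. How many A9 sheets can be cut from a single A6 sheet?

Each ISO step halves the sheet: 1 × A6 → 2 × A7 → 4 × A8 → 8 × A9
From A6 to A9 is 3 halving steps: 2^3 = 8.

8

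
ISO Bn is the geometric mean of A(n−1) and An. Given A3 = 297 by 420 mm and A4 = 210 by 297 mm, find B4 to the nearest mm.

Short side: √(297 · 210) = √62370 ≈ 249.7 → 250 mm
Long side: √(420 · 297) = √124740 ≈ 353.2 → 353 mm

250 × 353 mm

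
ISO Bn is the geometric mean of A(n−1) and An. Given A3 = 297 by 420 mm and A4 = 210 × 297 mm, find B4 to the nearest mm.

Short side: √(297 · 210) = √62370 ≈ 249.7 → 250 mm
Long side: √(420 · 297) = √124740 ≈ 353.2 → 353 mm

250 × 353 mm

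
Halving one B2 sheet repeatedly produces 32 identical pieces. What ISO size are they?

32 = 2^5, so 5 halving steps.
B2 → B3 → … → B7 after 5 steps.

B7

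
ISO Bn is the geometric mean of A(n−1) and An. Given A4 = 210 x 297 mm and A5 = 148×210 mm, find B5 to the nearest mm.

176 × 250 mm

Short side: √(210 · 148) = √31080 ≈ 176.3 → 176 mm
Long side: √(297 · 210) = √62370 ≈ 249.7 → 250 mm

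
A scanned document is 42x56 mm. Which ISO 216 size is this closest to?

Aspect ratio 56/42 ≈ 1.333 (ISO target is √2 ≈ 1.414).
In the C-series (envelope sizes, between A and B): C9 = 40 × 57 mm.
Off by 3 mm total — nearest standard size.

C9 (40 × 57 mm)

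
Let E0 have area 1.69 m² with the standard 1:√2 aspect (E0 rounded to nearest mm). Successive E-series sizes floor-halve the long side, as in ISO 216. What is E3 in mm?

386 × 546 mm

Let E0's short side be w mm. w · w√2 = 1.69 m² = 1,690,000 mm², so w ≈ 1093.2 mm and w√2 ≈ 1546.0 mm → E0 = 1093 × 1546 mm.
E1: ⌊1546/2⌋ × 1093 = 773 × 1093 mm
E2: ⌊1093/2⌋ × 773 = 546 × 773 mm
E3: ⌊773/2⌋ × 546 = 386 × 546 mm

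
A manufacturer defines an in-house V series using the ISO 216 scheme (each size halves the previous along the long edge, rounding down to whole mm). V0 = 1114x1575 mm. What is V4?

V1: ⌊1575/2⌋ × 1114 = 787 × 1114 mm
V2: ⌊1114/2⌋ × 787 = 557 × 787 mm
V3: ⌊787/2⌋ × 557 = 393 × 557 mm
V4: ⌊557/2⌋ × 393 = 278 × 393 mm

278 × 393 mm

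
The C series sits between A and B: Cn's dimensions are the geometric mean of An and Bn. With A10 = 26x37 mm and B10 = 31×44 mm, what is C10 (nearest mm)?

28 × 40 mm

Short side: √(26 · 31) = √806 ≈ 28.4 → 28 mm
Long side: √(37 · 44) = √1628 ≈ 40.3 → 40 mm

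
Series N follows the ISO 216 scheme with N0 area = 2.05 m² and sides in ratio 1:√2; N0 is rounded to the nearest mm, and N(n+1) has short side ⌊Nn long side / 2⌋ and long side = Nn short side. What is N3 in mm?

Let N0's short side be w mm. w · w√2 = 2.05 m² = 2,050,000 mm², so w ≈ 1204.0 mm and w√2 ≈ 1702.7 mm → N0 = 1204 × 1703 mm.
N1: ⌊1703/2⌋ × 1204 = 851 × 1204 mm
N2: ⌊1204/2⌋ × 851 = 602 × 851 mm
N3: ⌊851/2⌋ × 602 = 425 × 602 mm

425 × 602 mm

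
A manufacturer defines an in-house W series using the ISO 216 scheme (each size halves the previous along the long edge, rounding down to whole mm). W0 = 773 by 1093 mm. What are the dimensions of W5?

136 × 193 mm

W1 = 546 × 773 mm (from W0 by 1 halving).
W2: ⌊773/2⌋ × 546 = 386 × 546 mm
W3: ⌊546/2⌋ × 386 = 273 × 386 mm
W4: ⌊386/2⌋ × 273 = 193 × 273 mm
W5: ⌊273/2⌋ × 193 = 136 × 193 mm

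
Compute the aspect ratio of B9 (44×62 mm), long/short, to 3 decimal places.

62 / 44 = 1.409
ISO 216 targets √2 ≈ 1.414; the -0.005 deviation is from mm rounding.

1.409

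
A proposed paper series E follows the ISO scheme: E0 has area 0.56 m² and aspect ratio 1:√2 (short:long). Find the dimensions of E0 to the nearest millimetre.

629 × 890 mm

Let the short side be w mm. Then w · w√2 = 0.56 m² = 560,000 mm².
w² = 560,000/√2, so w ≈ 629.3 mm; long side = w√2 ≈ 889.9 mm.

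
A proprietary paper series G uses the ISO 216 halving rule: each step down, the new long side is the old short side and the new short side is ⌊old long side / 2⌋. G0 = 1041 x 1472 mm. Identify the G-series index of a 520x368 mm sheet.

G0: 1041 × 1472 mm
G1: 736 × 1041 mm
G2: 520 × 736 mm
G3: 368 × 520 mm
G4: 260 × 368 mm
→ matches G3.

G3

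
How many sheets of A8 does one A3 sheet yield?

Each ISO step halves the sheet: 1 × A3 → 2 × A4 → 4 × A5 → 8 × A6 → …
From A3 to A8 is 5 halving steps: 2^5 = 32.

32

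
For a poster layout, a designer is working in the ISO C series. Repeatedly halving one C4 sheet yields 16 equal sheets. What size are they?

16 = 2^4, so 4 halving steps.
C4 → C5 → … → C8 after 4 steps.

C8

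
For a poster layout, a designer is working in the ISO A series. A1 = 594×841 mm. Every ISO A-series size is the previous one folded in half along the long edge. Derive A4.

210 × 297 mm

A2: ⌊841/2⌋ × 594 = 420 × 594 mm
A3: ⌊594/2⌋ × 420 = 297 × 420 mm
A4: ⌊420/2⌋ × 297 = 210 × 297 mm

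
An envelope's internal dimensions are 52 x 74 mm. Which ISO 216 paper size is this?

A8 (52 × 74 mm)

Aspect ratio 74/52 ≈ 1.423 — close to the ISO √2 ≈ 1.414.
In the A-series (A0 area = 1 m²): A8 = 52 × 74 mm.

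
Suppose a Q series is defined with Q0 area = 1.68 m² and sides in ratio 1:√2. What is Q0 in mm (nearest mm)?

1090 × 1541 mm

Let the short side be w mm. Then w · w√2 = 1.68 m² = 1,680,000 mm².
w² = 1,680,000/√2, so w ≈ 1089.9 mm; long side = w√2 ≈ 1541.4 mm.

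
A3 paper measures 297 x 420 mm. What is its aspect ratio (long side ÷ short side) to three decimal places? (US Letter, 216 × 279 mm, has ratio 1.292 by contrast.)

420 / 297 = 1.414
Matches √2 ≈ 1.414 — the ISO 216 defining ratio.

1.414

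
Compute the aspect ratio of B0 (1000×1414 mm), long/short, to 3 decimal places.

1.414

1414 / 1000 = 1.414
Matches √2 ≈ 1.414 — the ISO 216 defining ratio.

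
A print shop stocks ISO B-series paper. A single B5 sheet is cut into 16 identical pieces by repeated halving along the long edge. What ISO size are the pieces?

B9

16 = 2^4, so 4 halving steps.
B5 → B6 → … → B9 after 4 steps.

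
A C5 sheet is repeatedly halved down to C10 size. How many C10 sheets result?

32

Each ISO step halves the sheet: 1 × C5 → 2 × C6 → 4 × C7 → 8 × C8 → …
From C5 to C10 is 5 halving steps: 2^5 = 32.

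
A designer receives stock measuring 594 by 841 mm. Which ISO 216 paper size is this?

A1 (594 × 841 mm)

Aspect ratio 841/594 ≈ 1.416 — close to the ISO √2 ≈ 1.414.
In the A-series (A0 area = 1 m²): A1 = 594 × 841 mm.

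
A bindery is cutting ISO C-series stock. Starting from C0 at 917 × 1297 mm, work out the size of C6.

114 × 162 mm

C1: ⌊1297/2⌋ × 917 = 648 × 917 mm
C2: ⌊917/2⌋ × 648 = 458 × 648 mm
C3: ⌊648/2⌋ × 458 = 324 × 458 mm
C4: ⌊458/2⌋ × 324 = 229 × 324 mm
C5: ⌊324/2⌋ × 229 = 162 × 229 mm
C6: ⌊229/2⌋ × 162 = 114 × 162 mm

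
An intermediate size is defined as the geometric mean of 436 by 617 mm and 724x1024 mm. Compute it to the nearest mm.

Short side: √(436 · 724) = √315664 ≈ 561.8 → 562 mm
Long side: √(617 · 1024) = √631808 ≈ 794.9 → 795 mm

562 × 795 mm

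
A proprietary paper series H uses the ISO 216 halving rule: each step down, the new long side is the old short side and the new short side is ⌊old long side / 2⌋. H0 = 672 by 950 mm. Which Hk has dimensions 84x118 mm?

H0: 672 × 950 mm
H1: 475 × 672 mm
H2: 336 × 475 mm
H3: 237 × 336 mm
H4: 168 × 237 mm
H5: 118 × 168 mm
H6: 84 × 118 mm
H7: 59 × 84 mm
→ matches H6.

H6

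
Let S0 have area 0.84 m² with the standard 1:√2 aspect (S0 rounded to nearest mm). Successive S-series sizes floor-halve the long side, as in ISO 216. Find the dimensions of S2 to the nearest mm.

Let S0's short side be w mm. w · w√2 = 0.84 m² = 840,000 mm², so w ≈ 770.7 mm and w√2 ≈ 1089.9 mm → S0 = 771 × 1090 mm.
S1: ⌊1090/2⌋ × 771 = 545 × 771 mm
S2: ⌊771/2⌋ × 545 = 385 × 545 mm

385 × 545 mm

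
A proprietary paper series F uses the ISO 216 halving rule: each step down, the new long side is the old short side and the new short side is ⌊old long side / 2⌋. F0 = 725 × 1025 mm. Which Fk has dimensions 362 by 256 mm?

F0: 725 × 1025 mm
F1: 512 × 725 mm
F2: 362 × 512 mm
F3: 256 × 362 mm
F4: 181 × 256 mm
→ matches F3.

F3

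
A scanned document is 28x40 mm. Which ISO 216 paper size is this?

Aspect ratio 40/28 ≈ 1.429 — close to the ISO √2 ≈ 1.414.
In the C-series (envelope sizes, between A and B): C10 = 28 × 40 mm.

C10 (28 × 40 mm)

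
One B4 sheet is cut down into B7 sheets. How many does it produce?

B4 = 250 × 353 mm; B7 = 88 × 125 mm.
Each halving step doubles the count; 3 steps from B4 to B7.
2^3 = 8.

8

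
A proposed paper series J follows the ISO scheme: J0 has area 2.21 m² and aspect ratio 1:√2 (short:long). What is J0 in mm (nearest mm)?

1250 × 1768 mm

Let the short side be w mm. Then w · w√2 = 2.21 m² = 2,210,000 mm².
w² = 2,210,000/√2, so w ≈ 1250.1 mm; long side = w√2 ≈ 1767.9 mm.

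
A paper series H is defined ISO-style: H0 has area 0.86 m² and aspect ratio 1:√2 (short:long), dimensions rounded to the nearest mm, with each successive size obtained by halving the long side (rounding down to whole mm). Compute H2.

390 × 551 mm

Let H0's short side be w mm. w · w√2 = 0.86 m² = 860,000 mm², so w ≈ 779.8 mm and w√2 ≈ 1102.8 mm → H0 = 780 × 1103 mm.
H1: ⌊1103/2⌋ × 780 = 551 × 780 mm
H2: ⌊780/2⌋ × 551 = 390 × 551 mm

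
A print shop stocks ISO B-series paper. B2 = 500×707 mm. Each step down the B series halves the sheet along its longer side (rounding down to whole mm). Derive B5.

176 × 250 mm

B3: ⌊707/2⌋ × 500 = 353 × 500 mm
B4: ⌊500/2⌋ × 353 = 250 × 353 mm
B5: ⌊353/2⌋ × 250 = 176 × 250 mm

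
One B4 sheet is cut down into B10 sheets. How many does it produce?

Each ISO step halves the sheet: 1 × B4 → 2 × B5 → 4 × B6 → 8 × B7 → …
From B4 to B10 is 6 halving steps: 2^6 = 64.

64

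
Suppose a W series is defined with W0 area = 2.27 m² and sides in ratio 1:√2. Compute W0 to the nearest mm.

1267 × 1792 mm

Let the short side be w mm. Then w · w√2 = 2.27 m² = 2,270,000 mm².
w² = 2,270,000/√2, so w ≈ 1266.9 mm; long side = w√2 ≈ 1791.7 mm.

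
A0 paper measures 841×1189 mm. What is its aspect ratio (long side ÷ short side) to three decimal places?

1189 / 841 = 1.414
Matches √2 ≈ 1.414 — the ISO 216 defining ratio.

1.414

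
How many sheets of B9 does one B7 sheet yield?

4

B7 = 88 × 125 mm; B9 = 44 × 62 mm.
Each halving step doubles the count; 2 steps from B7 to B9.
2^2 = 4.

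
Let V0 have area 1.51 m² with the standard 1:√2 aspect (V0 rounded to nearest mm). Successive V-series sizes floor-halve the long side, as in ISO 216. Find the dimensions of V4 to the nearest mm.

Let V0's short side be w mm. w · w√2 = 1.51 m² = 1,510,000 mm², so w ≈ 1033.3 mm and w√2 ≈ 1461.3 mm → V0 = 1033 × 1461 mm.
V1: ⌊1461/2⌋ × 1033 = 730 × 1033 mm
V2: ⌊1033/2⌋ × 730 = 516 × 730 mm
V3: ⌊730/2⌋ × 516 = 365 × 516 mm
V4: ⌊516/2⌋ × 365 = 258 × 365 mm

258 × 365 mm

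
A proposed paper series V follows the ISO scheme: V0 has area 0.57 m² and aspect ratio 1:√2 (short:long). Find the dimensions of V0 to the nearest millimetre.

635 × 898 mm

Let the short side be w mm. Then w · w√2 = 0.57 m² = 570,000 mm².
w² = 570,000/√2, so w ≈ 634.9 mm; long side = w√2 ≈ 897.8 mm.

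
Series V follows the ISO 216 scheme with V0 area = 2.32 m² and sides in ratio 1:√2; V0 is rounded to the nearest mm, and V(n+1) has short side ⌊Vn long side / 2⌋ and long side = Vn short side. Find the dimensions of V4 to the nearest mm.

Let V0's short side be w mm. w · w√2 = 2.32 m² = 2,320,000 mm², so w ≈ 1280.8 mm and w√2 ≈ 1811.3 mm → V0 = 1281 × 1811 mm.
V1: ⌊1811/2⌋ × 1281 = 905 × 1281 mm
V2: ⌊1281/2⌋ × 905 = 640 × 905 mm
V3: ⌊905/2⌋ × 640 = 452 × 640 mm
V4: ⌊640/2⌋ × 452 = 320 × 452 mm

320 × 452 mm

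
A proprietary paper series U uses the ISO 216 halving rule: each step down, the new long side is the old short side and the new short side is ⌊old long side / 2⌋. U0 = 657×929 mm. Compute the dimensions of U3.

U1: ⌊929/2⌋ × 657 = 464 × 657 mm
U2: ⌊657/2⌋ × 464 = 328 × 464 mm
U3: ⌊464/2⌋ × 328 = 232 × 328 mm

232 × 328 mm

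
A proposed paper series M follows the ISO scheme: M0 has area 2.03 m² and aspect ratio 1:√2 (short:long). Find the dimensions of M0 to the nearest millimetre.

Let the short side be w mm. Then w · w√2 = 2.03 m² = 2,030,000 mm².
w² = 2,030,000/√2, so w ≈ 1198.1 mm; long side = w√2 ≈ 1694.4 mm.

1198 × 1694 mm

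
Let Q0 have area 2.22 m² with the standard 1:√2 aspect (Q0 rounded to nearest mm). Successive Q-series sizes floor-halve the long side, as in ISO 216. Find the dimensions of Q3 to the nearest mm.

443 × 626 mm

Let Q0's short side be w mm. w · w√2 = 2.22 m² = 2,220,000 mm², so w ≈ 1252.9 mm and w√2 ≈ 1771.9 mm → Q0 = 1253 × 1772 mm.
Q1: ⌊1772/2⌋ × 1253 = 886 × 1253 mm
Q2: ⌊1253/2⌋ × 886 = 626 × 886 mm
Q3: ⌊886/2⌋ × 626 = 443 × 626 mm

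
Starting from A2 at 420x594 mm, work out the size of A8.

A3: ⌊594/2⌋ × 420 = 297 × 420 mm
A4: ⌊420/2⌋ × 297 = 210 × 297 mm
A5: ⌊297/2⌋ × 210 = 148 × 210 mm
A6: ⌊210/2⌋ × 148 = 105 × 148 mm
A7: ⌊148/2⌋ × 105 = 74 × 105 mm
A8: ⌊105/2⌋ × 74 = 52 × 74 mm

52 × 74 mm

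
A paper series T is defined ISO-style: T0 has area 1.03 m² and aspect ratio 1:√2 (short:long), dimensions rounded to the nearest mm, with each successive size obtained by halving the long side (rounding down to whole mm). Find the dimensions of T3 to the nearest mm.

301 × 426 mm

Let T0's short side be w mm. w · w√2 = 1.03 m² = 1,030,000 mm², so w ≈ 853.4 mm and w√2 ≈ 1206.9 mm → T0 = 853 × 1207 mm.
T1: ⌊1207/2⌋ × 853 = 603 × 853 mm
T2: ⌊853/2⌋ × 603 = 426 × 603 mm
T3: ⌊603/2⌋ × 426 = 301 × 426 mm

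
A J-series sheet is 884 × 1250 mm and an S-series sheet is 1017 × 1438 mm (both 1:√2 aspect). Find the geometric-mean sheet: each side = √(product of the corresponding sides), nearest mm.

Short side: √(884 · 1017) = √899028 ≈ 948.2 → 948 mm
Long side: √(1250 · 1438) = √1797500 ≈ 1340.7 → 1341 mm

948 × 1341 mm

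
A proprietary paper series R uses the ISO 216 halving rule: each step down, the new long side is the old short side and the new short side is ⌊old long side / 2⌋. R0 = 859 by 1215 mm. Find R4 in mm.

R1 = 607 × 859 mm (from R0 by 1 halving).
R2: ⌊859/2⌋ × 607 = 429 × 607 mm
R3: ⌊607/2⌋ × 429 = 303 × 429 mm
R4: ⌊429/2⌋ × 303 = 214 × 303 mm

214 × 303 mm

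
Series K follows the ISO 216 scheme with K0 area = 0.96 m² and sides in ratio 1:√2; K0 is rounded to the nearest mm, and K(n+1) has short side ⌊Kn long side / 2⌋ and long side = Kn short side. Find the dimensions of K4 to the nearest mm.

Let K0's short side be w mm. w · w√2 = 0.96 m² = 960,000 mm², so w ≈ 823.9 mm and w√2 ≈ 1165.2 mm → K0 = 824 × 1165 mm.
K1: ⌊1165/2⌋ × 824 = 582 × 824 mm
K2: ⌊824/2⌋ × 582 = 412 × 582 mm
K3: ⌊582/2⌋ × 412 = 291 × 412 mm
K4: ⌊412/2⌋ × 291 = 206 × 291 mm

206 × 291 mm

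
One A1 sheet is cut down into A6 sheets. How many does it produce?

32

Each ISO step halves the sheet: 1 × A1 → 2 × A2 → 4 × A3 → 8 × A4 → …
From A1 to A6 is 5 halving steps: 2^5 = 32.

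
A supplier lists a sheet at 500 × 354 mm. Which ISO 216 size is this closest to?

B3 (353 × 500 mm)

Aspect ratio 500/354 ≈ 1.412 — close to the ISO √2 ≈ 1.414.
In the B-series (B0 = 1000 × 1414 mm): B3 = 353 × 500 mm.
Off by 1 mm total — nearest standard size.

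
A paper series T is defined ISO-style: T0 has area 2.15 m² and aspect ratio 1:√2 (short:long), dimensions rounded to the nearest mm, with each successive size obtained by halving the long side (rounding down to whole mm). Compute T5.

Let T0's short side be w mm. w · w√2 = 2.15 m² = 2,150,000 mm², so w ≈ 1233.0 mm and w√2 ≈ 1743.7 mm → T0 = 1233 × 1744 mm.
T1: ⌊1744/2⌋ × 1233 = 872 × 1233 mm
T2: ⌊1233/2⌋ × 872 = 616 × 872 mm
T3: ⌊872/2⌋ × 616 = 436 × 616 mm
T4: ⌊616/2⌋ × 436 = 308 × 436 mm
T5: ⌊436/2⌋ × 308 = 218 × 308 mm

218 × 308 mm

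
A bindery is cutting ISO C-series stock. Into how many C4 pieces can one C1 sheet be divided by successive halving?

8

Each ISO step halves the sheet: 1 × C1 → 2 × C2 → 4 × C3 → 8 × C4
From C1 to C4 is 3 halving steps: 2^3 = 8.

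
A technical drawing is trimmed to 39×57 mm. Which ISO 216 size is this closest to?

C9 (40 × 57 mm)

Aspect ratio 57/39 ≈ 1.462 (ISO target is √2 ≈ 1.414).
In the C-series (envelope sizes, between A and B): C9 = 40 × 57 mm.
Off by 1 mm total — nearest standard size.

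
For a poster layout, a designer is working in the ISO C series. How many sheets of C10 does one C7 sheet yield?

8

C7 = 81 × 114 mm; C10 = 28 × 40 mm.
Each halving step doubles the count; 3 steps from C7 to C10.
2^3 = 8.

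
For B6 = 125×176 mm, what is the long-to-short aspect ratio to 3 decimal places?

1.408

176 / 125 = 1.408
ISO 216 targets √2 ≈ 1.414; the -0.006 deviation is from mm rounding.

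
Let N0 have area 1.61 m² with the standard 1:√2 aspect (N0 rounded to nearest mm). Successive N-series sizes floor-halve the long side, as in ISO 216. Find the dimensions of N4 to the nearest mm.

266 × 377 mm

Let N0's short side be w mm. w · w√2 = 1.61 m² = 1,610,000 mm², so w ≈ 1067.0 mm and w√2 ≈ 1508.9 mm → N0 = 1067 × 1509 mm.
N1: ⌊1509/2⌋ × 1067 = 754 × 1067 mm
N2: ⌊1067/2⌋ × 754 = 533 × 754 mm
N3: ⌊754/2⌋ × 533 = 377 × 533 mm
N4: ⌊533/2⌋ × 377 = 266 × 377 mm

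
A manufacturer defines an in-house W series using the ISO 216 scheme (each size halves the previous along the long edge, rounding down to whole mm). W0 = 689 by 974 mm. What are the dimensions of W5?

W1: ⌊974/2⌋ × 689 = 487 × 689 mm
W2: ⌊689/2⌋ × 487 = 344 × 487 mm
W3: ⌊487/2⌋ × 344 = 243 × 344 mm
W4: ⌊344/2⌋ × 243 = 172 × 243 mm
W5: ⌊243/2⌋ × 172 = 121 × 172 mm

121 × 172 mm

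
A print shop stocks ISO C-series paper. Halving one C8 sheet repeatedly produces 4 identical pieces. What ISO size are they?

4 = 2^2, so 2 halving steps.
C8 → C9 → … → C10 after 2 steps.

C10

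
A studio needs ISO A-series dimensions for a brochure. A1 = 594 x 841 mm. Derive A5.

148 × 210 mm

A2: ⌊841/2⌋ × 594 = 420 × 594 mm
A3: ⌊594/2⌋ × 420 = 297 × 420 mm
A4: ⌊420/2⌋ × 297 = 210 × 297 mm
A5: ⌊297/2⌋ × 210 = 148 × 210 mm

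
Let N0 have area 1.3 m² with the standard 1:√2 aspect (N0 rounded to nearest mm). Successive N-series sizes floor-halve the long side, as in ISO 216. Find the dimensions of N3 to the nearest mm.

339 × 479 mm

Let N0's short side be w mm. w · w√2 = 1.3 m² = 1,300,000 mm², so w ≈ 958.8 mm and w√2 ≈ 1355.9 mm → N0 = 959 × 1356 mm.
N1: ⌊1356/2⌋ × 959 = 678 × 959 mm
N2: ⌊959/2⌋ × 678 = 479 × 678 mm
N3: ⌊678/2⌋ × 479 = 339 × 479 mm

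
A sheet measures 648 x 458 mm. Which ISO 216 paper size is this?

Aspect ratio 648/458 ≈ 1.415 — close to the ISO √2 ≈ 1.414.
In the C-series (envelope sizes, between A and B): C2 = 458 × 648 mm.

C2 (458 × 648 mm)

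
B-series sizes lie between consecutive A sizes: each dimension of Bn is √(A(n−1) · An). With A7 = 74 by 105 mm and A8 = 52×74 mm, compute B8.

Short side: √(74 · 52) = √3848 ≈ 62.0 → 62 mm
Long side: √(105 · 74) = √7770 ≈ 88.1 → 88 mm

62 × 88 mm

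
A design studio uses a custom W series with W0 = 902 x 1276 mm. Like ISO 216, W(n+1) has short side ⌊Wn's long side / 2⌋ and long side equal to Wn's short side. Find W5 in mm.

W1 = 638 × 902 mm (from W0 by 1 halving).
W2: ⌊902/2⌋ × 638 = 451 × 638 mm
W3: ⌊638/2⌋ × 451 = 319 × 451 mm
W4: ⌊451/2⌋ × 319 = 225 × 319 mm
W5: ⌊319/2⌋ × 225 = 159 × 225 mm

159 × 225 mm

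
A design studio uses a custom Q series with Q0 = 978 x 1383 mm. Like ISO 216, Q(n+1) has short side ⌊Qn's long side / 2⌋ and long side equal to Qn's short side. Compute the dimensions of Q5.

Q1 = 691 × 978 mm (from Q0 by 1 halving).
Q2: ⌊978/2⌋ × 691 = 489 × 691 mm
Q3: ⌊691/2⌋ × 489 = 345 × 489 mm
Q4: ⌊489/2⌋ × 345 = 244 × 345 mm
Q5: ⌊345/2⌋ × 244 = 172 × 244 mm

172 × 244 mm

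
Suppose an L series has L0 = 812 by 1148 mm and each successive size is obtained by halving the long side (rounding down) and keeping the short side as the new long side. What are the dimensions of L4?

203 × 287 mm

L1: ⌊1148/2⌋ × 812 = 574 × 812 mm
L2: ⌊812/2⌋ × 574 = 406 × 574 mm
L3: ⌊574/2⌋ × 406 = 287 × 406 mm
L4: ⌊406/2⌋ × 287 = 203 × 287 mm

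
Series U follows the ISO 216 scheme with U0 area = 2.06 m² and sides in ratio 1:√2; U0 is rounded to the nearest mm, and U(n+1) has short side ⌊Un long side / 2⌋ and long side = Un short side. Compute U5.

213 × 301 mm

Let U0's short side be w mm. w · w√2 = 2.06 m² = 2,060,000 mm², so w ≈ 1206.9 mm and w√2 ≈ 1706.8 mm → U0 = 1207 × 1707 mm.
U1: ⌊1707/2⌋ × 1207 = 853 × 1207 mm
U2: ⌊1207/2⌋ × 853 = 603 × 853 mm
U3: ⌊853/2⌋ × 603 = 426 × 603 mm
U4: ⌊603/2⌋ × 426 = 301 × 426 mm
U5: ⌊426/2⌋ × 301 = 213 × 301 mm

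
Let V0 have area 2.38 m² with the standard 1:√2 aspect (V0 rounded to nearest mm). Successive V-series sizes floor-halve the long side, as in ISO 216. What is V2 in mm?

Let V0's short side be w mm. w · w√2 = 2.38 m² = 2,380,000 mm², so w ≈ 1297.3 mm and w√2 ≈ 1834.6 mm → V0 = 1297 × 1835 mm.
V1: ⌊1835/2⌋ × 1297 = 917 × 1297 mm
V2: ⌊1297/2⌋ × 917 = 648 × 917 mm

648 × 917 mm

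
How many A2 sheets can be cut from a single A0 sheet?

4

Each ISO step halves the sheet: 1 × A0 → 2 × A1 → 4 × A2
From A0 to A2 is 2 halving steps: 2^2 = 4.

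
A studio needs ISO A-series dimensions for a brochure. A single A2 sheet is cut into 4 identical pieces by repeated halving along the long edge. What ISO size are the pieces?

4 = 2^2, so 2 halving steps.
A2 → A3 → … → A4 after 2 steps.

A4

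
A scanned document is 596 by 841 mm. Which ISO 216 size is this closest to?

A1 (594 × 841 mm)

Aspect ratio 841/596 ≈ 1.411 — close to the ISO √2 ≈ 1.414.
In the A-series (A0 area = 1 m²): A1 = 594 × 841 mm.
Off by 2 mm total — nearest standard size.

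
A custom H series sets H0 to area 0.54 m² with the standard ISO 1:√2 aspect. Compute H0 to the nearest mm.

Let the short side be w mm. Then w · w√2 = 0.54 m² = 540,000 mm².
w² = 540,000/√2, so w ≈ 617.9 mm; long side = w√2 ≈ 873.9 mm.

618 × 874 mm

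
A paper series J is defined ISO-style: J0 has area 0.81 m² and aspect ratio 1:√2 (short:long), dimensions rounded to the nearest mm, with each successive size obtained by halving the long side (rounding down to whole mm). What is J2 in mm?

Let J0's short side be w mm. w · w√2 = 0.81 m² = 810,000 mm², so w ≈ 756.8 mm and w√2 ≈ 1070.3 mm → J0 = 757 × 1070 mm.
J1: ⌊1070/2⌋ × 757 = 535 × 757 mm
J2: ⌊757/2⌋ × 535 = 378 × 535 mm

378 × 535 mm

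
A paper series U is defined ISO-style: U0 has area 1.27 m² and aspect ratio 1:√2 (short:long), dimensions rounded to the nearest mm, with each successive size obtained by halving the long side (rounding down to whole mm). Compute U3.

Let U0's short side be w mm. w · w√2 = 1.27 m² = 1,270,000 mm², so w ≈ 947.6 mm and w√2 ≈ 1340.2 mm → U0 = 948 × 1340 mm.
U1: ⌊1340/2⌋ × 948 = 670 × 948 mm
U2: ⌊948/2⌋ × 670 = 474 × 670 mm
U3: ⌊670/2⌋ × 474 = 335 × 474 mm

335 × 474 mm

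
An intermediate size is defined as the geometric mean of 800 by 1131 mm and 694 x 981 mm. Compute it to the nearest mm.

745 × 1053 mm

Short side: √(800 · 694) = √555200 ≈ 745.1 → 745 mm
Long side: √(1131 · 981) = √1109511 ≈ 1053.3 → 1053 mm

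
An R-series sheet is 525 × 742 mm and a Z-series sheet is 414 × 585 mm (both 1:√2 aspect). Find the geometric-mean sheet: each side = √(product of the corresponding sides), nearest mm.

466 × 659 mm

Short side: √(525 · 414) = √217350 ≈ 466.2 → 466 mm
Long side: √(742 · 585) = √434070 ≈ 658.8 → 659 mm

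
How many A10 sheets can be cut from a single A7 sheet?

8

A7 = 74 × 105 mm; A10 = 26 × 37 mm.
Each halving step doubles the count; 3 steps from A7 to A10.
2^3 = 8.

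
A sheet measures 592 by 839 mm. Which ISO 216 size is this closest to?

A1 (594 × 841 mm)

Aspect ratio 839/592 ≈ 1.417 — close to the ISO √2 ≈ 1.414.
In the A-series (A0 area = 1 m²): A1 = 594 × 841 mm.
Off by 4 mm total — nearest standard size.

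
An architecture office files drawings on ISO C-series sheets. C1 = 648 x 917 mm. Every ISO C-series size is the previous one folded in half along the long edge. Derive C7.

81 × 114 mm

C2: ⌊917/2⌋ × 648 = 458 × 648 mm
C3: ⌊648/2⌋ × 458 = 324 × 458 mm
C4: ⌊458/2⌋ × 324 = 229 × 324 mm
C5: ⌊324/2⌋ × 229 = 162 × 229 mm
C6: ⌊229/2⌋ × 162 = 114 × 162 mm
C7: ⌊162/2⌋ × 114 = 81 × 114 mm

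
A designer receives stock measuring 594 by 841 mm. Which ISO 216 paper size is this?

A1 (594 × 841 mm)

Aspect ratio 841/594 ≈ 1.416 — close to the ISO √2 ≈ 1.414.
In the A-series (A0 area = 1 m²): A1 = 594 × 841 mm.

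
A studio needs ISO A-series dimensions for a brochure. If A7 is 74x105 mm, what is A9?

37 × 52 mm

A8: ⌊105/2⌋ × 74 = 52 × 74 mm
A9: ⌊74/2⌋ × 52 = 37 × 52 mm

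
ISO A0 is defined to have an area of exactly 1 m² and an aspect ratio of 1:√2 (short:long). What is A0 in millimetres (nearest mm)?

Let the short side be w mm. Then the long side is w√2 and w · w√2 = 10⁶ mm².
w² = 10⁶/√2, so w = 1000 / 2^(1/4) ≈ 840.9 mm; long side = 1000 · 2^(1/4) ≈ 1189.2 mm.

841 × 1189 mm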